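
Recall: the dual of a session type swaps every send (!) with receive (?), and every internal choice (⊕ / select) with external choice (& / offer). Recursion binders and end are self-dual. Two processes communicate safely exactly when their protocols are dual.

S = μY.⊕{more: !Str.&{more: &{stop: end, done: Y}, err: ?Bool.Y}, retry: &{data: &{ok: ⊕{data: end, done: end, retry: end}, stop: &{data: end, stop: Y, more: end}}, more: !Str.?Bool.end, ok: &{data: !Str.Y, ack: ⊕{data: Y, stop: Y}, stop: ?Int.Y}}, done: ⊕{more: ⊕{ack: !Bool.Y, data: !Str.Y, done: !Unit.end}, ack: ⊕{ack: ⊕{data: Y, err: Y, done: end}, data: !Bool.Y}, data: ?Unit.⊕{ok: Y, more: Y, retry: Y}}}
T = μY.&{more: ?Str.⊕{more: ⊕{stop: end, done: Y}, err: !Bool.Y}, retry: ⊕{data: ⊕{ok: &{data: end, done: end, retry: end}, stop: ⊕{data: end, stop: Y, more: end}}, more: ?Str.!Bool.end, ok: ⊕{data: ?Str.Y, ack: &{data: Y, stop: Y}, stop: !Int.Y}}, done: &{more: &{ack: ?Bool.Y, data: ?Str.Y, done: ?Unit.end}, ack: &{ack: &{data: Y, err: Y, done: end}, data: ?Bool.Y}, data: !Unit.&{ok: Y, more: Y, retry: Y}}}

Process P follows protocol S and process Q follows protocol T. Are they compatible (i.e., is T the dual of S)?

YES

μY | μY  ok (μ self-dual)
  ⊕{more,retry,done} | &{more,retry,done}  ok labels match
    case more:
      !Str | ?Str  ok
        &{more,err} | ⊕{more,err}  ok labels match
          case more:
            &{stop,done} | ⊕{stop,done}  ok labels match
              case stop:
                end | end  ok
              case done:
                Y | Y  ok
          case err:
            ?Bool | !Bool  ok
              Y | Y  ok
    case retry:
      &{data,more,ok} | ⊕{data,more,ok}  ok labels match
        case data:
          &{ok,stop} | ⊕{ok,stop}  ok labels match
            case ok:
              ⊕{data,done,retry} | &{data,done,retry}  ok labels match
                case data:
                  end | end  ok
                case done:
                  end | end  ok
                case retry:
                  end | end  ok
            case stop:
              &{data,stop,more} | ⊕{data,stop,more}  ok labels match
                case data:
                  end | end  ok
                case stop:
                  Y | Y  ok
                case more:
                  end | end  ok
        case more:
          !Str | ?Str  ok
            ?Bool | !Bool  ok
              end | end  ok
        case ok:
          &{data,ack,stop} | ⊕{data,ack,stop}  ok labels match
            case data:
              !Str | ?Str  ok
                Y | Y  ok
            case ack:
              ⊕{data,stop} | &{data,stop}  ok labels match
                case data:
                  Y | Y  ok
                case stop:
                  Y | Y  ok
            case stop:
              ?Int | !Int  ok
                Y | Y  ok
    case done:
      ⊕{more,ack,data} | &{more,ack,data}  ok labels match
        case more:
          ⊕{ack,data,done} | &{ack,data,done}  ok labels match
            case ack:
              !Bool | ?Bool  ok
                Y | Y  ok
            case data:
              !Str | ?Str  ok
                Y | Y  ok
            case done:
              !Unit | ?Unit  ok
                end | end  ok
        case ack:
          ⊕{ack,data} | &{ack,data}  ok labels match
            case ack:
              ⊕{data,err,done} | &{data,err,done}  ok labels match
                case data:
                  Y | Y  ok
                case err:
                  Y | Y  ok
                case done:
                  end | end  ok
            case data:
              !Bool | ?Bool  ok
                Y | Y  ok
        case data:
          ?Unit | !Unit  ok
            ⊕{ok,more,retry} | &{ok,more,retry}  ok labels match
              case ok:
                Y | Y  ok
              case more:
                Y | Y  ok
              case retry:
                Y | Y  ok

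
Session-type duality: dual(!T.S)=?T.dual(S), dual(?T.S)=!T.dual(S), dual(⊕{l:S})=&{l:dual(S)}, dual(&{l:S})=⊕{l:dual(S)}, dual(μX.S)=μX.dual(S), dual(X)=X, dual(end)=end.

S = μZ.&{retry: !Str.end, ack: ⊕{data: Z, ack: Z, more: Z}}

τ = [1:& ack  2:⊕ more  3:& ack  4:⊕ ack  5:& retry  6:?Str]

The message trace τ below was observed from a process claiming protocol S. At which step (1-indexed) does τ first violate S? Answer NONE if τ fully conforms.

6

@1 & ack  ✓  residual = ⊕{data: μZ.…, ack: μZ.…, more: μZ.…}
@2 ⊕ more  ✓  residual = μZ.…
@3 & ack  ✓  residual = ⊕{data: μZ.…, ack: μZ.…, more: μZ.…}
@4 ⊕ ack  ✓  residual = μZ.…
@5 & retry  ✓  residual = !Str.end
@6 got ?Str, protocol expects !Str  ✗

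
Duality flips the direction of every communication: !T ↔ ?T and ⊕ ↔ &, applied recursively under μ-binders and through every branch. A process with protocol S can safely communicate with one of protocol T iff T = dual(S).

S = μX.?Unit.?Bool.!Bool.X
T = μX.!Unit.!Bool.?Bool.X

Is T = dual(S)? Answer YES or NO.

μX | μX  ✓ (binder kept)
  ?Unit | !Unit  ✓
    ?Bool | !Bool  ✓
      !Bool | ?Bool  ✓
        X | X  ✓

YES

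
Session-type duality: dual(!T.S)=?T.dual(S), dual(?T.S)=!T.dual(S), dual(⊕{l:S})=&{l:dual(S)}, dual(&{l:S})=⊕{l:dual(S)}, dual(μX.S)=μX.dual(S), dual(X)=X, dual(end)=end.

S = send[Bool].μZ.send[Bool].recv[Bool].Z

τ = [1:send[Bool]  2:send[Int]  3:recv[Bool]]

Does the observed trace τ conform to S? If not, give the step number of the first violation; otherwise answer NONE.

step 1: send[Bool]  match  state: μZ.…
step 2: got send[Int], protocol expects send[Bool]  ✗

2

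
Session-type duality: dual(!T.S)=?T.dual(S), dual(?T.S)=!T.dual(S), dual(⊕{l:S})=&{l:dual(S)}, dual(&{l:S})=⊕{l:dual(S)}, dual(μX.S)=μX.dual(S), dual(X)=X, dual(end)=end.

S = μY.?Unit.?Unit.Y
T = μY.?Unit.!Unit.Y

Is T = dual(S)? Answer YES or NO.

NO

μY | μY  ok (μ self-dual)
  ?Unit | ?Unit  ✗ same direction on both sides — not dual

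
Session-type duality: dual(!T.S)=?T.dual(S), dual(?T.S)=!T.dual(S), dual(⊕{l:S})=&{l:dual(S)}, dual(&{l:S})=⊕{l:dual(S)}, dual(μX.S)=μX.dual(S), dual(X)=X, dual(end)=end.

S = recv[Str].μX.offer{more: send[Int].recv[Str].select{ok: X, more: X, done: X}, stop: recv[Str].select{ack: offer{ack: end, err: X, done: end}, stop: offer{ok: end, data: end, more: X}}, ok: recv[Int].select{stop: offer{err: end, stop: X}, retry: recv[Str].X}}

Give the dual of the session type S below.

recv[Str] = send[Str]
  μX = μX  (binder kept)
    offer{more,stop,ok} = select{more,stop,ok}  (offer→select)
      [more]
        send[Int] = recv[Int]
          recv[Str] = send[Str]
            select{ok,more,done} = offer{ok,more,done}  (internal→external)
              [ok]
                dual(X) = X
              [more]
                dual(X) = X
              [done]
                dual(X) = X
      [stop]
        recv[Str] = send[Str]
          select{ack,stop} = offer{ack,stop}  (internal→external)
            [ack]
              offer{ack,err,done} = select{ack,err,done}  (offer→select)
                [ack]
                  dual(end) = end
                [err]
                  dual(X) = X
                [done]
                  dual(end) = end
            [stop]
              offer{ok,data,more} = select{ok,data,more}  (offer→select)
                [ok]
                  dual(end) = end
                [data]
                  dual(end) = end
                [more]
                  dual(X) = X
      [ok]
        recv[Int] = send[Int]
          select{stop,retry} = offer{stop,retry}  (internal→external)
            [stop]
              offer{err,stop} = select{err,stop}  (offer→select)
                [err]
                  dual(end) = end
                [stop]
                  dual(X) = X
            [retry]
              recv[Str] = send[Str]
                dual(X) = X

send[Str].μX.select{more: recv[Int].send[Str].offer{ok: X, more: X, done: X}, stop: send[Str].offer{ack: select{ack: end, err: X, done: end}, stop: select{ok: end, data: end, more: X}}, ok: send[Int].offer{stop: select{err: end, stop: X}, retry: send[Str].X}}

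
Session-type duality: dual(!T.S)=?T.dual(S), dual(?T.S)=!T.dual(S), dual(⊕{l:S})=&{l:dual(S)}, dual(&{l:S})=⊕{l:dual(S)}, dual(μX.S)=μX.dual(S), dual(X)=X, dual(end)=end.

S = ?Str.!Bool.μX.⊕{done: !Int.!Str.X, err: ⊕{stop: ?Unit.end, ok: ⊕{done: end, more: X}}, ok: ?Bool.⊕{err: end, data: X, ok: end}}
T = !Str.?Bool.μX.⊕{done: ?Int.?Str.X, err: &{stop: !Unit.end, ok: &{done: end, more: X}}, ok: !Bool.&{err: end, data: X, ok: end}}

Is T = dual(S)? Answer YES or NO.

?Str | !Str  ✓
  !Bool | ?Bool  ✓
    μX | μX  ✓ (binder kept)
      ⊕{done,err,ok} | ⊕{done,err,ok}  ✗ choice polarity not flipped — not dual

NO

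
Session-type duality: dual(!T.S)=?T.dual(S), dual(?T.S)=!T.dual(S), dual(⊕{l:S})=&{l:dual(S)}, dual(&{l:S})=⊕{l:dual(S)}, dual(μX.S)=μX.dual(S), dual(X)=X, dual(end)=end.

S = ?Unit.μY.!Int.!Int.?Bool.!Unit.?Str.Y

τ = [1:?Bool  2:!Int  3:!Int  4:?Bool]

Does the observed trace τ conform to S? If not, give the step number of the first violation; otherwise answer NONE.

1

@1 got ?Bool, protocol expects ?Unit  ✗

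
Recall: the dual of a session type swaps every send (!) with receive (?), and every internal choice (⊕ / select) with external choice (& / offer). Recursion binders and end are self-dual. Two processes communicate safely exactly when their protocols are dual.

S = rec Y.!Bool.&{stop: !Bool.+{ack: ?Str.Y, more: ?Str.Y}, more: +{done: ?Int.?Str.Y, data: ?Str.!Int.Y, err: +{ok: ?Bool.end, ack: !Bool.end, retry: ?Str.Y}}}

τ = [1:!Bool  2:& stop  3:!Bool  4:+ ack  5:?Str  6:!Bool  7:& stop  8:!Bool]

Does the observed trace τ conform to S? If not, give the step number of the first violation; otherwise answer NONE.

NONE

[1] !Bool  match  cont: &{stop: !Bool.+{ack: ?Str.rec Y.…, more: ?Str.rec Y.…}, more: +{done: ?Int.?Str.rec Y.…, data: ?Str.!Int.rec Y.…, err: +{ok: ?Bool.end, ack: !Bool.end, retry: ?Str.rec Y.…}}}
[2] & stop  match  cont: !Bool.+{ack: ?Str.rec Y.…, more: ?Str.rec Y.…}
[3] !Bool  match  cont: +{ack: ?Str.rec Y.…, more: ?Str.rec Y.…}
[4] + ack  match  cont: ?Str.rec Y.…
[5] ?Str  match  cont: rec Y.…
[6] !Bool  match  cont: &{stop: !Bool.+{ack: ?Str.rec Y.…, more: ?Str.rec Y.…}, more: +{done: ?Int.?Str.rec Y.…, data: ?Str.!Int.rec Y.…, err: +{ok: ?Bool.end, ack: !Bool.end, retry: ?Str.rec Y.…}}}
[7] & stop  match  cont: !Bool.+{ack: ?Str.rec Y.…, more: ?Str.rec Y.…}
[8] !Bool  match  cont: +{ack: ?Str.rec Y.…, more: ?Str.rec Y.…}
all 8 steps conform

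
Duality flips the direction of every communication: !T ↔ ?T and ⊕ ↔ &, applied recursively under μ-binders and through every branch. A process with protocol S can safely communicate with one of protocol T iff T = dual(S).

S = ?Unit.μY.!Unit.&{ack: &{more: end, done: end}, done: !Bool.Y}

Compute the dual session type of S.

!Unit.μY.?Unit.⊕{ack: ⊕{more: end, done: end}, done: ?Bool.Y}

?Unit ↦ !Unit
  μY ↦ μY  (μ self-dual)
    !Unit ↦ ?Unit
      &{ack,done} ↦ ⊕{ack,done}  (&→⊕)
        case ack:
          &{more,done} ↦ ⊕{more,done}  (&→⊕)
            case more:
              dual(end) = end
            case done:
              dual(end) = end
        case done:
          !Bool ↦ ?Bool
            dual(Y) = Y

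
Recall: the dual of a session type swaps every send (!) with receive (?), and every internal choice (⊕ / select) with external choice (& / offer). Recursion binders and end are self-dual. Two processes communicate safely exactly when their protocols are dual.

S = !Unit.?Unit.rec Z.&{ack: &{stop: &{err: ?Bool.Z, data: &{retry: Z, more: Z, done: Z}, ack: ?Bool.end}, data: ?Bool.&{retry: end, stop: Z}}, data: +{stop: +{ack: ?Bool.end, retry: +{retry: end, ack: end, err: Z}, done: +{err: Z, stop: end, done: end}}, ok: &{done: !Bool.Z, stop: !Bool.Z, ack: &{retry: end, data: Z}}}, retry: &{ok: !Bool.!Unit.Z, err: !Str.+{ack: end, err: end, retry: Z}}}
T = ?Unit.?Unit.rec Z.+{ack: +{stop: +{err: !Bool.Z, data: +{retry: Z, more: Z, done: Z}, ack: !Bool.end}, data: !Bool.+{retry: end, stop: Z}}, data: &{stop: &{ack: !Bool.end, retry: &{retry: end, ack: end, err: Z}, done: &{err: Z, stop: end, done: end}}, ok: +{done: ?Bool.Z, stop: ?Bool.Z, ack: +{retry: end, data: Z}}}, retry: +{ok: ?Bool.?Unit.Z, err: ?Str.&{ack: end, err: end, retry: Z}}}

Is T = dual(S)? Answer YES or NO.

NO

!Unit vs ?Unit  ✓
  ?Unit vs ?Unit  ✗ same direction on both sides — not dual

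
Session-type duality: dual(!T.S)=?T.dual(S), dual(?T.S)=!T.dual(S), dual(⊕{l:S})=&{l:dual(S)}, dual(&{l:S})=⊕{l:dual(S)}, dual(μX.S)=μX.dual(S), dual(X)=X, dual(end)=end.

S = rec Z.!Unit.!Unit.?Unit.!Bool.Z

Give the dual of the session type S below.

rec Z.?Unit.?Unit.!Unit.?Bool.Z

rec Z ↦ rec Z  (binder kept)
  !Unit ↦ ?Unit
    !Unit ↦ ?Unit
      ?Unit ↦ !Unit
        !Bool ↦ ?Bool
          Z ↦ Z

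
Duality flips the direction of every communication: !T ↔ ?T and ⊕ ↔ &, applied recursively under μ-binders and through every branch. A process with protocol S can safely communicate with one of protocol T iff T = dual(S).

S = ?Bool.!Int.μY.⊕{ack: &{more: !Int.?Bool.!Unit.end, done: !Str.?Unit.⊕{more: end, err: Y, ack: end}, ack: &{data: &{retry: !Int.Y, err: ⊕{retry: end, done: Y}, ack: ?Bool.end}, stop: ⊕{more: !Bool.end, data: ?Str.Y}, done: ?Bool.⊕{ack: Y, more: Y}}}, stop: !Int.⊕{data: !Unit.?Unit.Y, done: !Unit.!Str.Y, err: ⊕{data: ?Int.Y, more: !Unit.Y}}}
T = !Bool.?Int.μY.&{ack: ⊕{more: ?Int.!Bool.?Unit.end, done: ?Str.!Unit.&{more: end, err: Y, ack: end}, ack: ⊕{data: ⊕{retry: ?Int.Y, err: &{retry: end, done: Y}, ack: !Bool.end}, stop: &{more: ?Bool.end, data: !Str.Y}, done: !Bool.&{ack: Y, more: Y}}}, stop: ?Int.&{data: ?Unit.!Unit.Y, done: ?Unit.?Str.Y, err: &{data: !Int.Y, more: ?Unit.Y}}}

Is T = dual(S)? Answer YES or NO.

?Bool vs !Bool  ✓
  !Int vs ?Int  ✓
    μY vs μY  ✓ (μ self-dual)
      ⊕{ack,stop} vs &{ack,stop}  ✓ labels match
        [ack]
          &{more,done,ack} vs ⊕{more,done,ack}  ✓ labels match
            [more]
              !Int vs ?Int  ✓
                ?Bool vs !Bool  ✓
                  !Unit vs ?Unit  ✓
                    end vs end  ✓
            [done]
              !Str vs ?Str  ✓
                ?Unit vs !Unit  ✓
                  ⊕{more,err,ack} vs &{more,err,ack}  ✓ labels match
                    [more]
                      end vs end  ✓
                    [err]
                      Y vs Y  ✓
                    [ack]
                      end vs end  ✓
            [ack]
              &{data,stop,done} vs ⊕{data,stop,done}  ✓ labels match
                [data]
                  &{retry,err,ack} vs ⊕{retry,err,ack}  ✓ labels match
                    [retry]
                      !Int vs ?Int  ✓
                        Y vs Y  ✓
                    [err]
                      ⊕{retry,done} vs &{retry,done}  ✓ labels match
                        [retry]
                          end vs end  ✓
                        [done]
                          Y vs Y  ✓
                    [ack]
                      ?Bool vs !Bool  ✓
                        end vs end  ✓
                [stop]
                  ⊕{more,data} vs &{more,data}  ✓ labels match
                    [more]
                      !Bool vs ?Bool  ✓
                        end vs end  ✓
                    [data]
                      ?Str vs !Str  ✓
                        Y vs Y  ✓
                [done]
                  ?Bool vs !Bool  ✓
                    ⊕{ack,more} vs &{ack,more}  ✓ labels match
                      [ack]
                        Y vs Y  ✓
                      [more]
                        Y vs Y  ✓
        [stop]
          !Int vs ?Int  ✓
            ⊕{data,done,err} vs &{data,done,err}  ✓ labels match
              [data]
                !Unit vs ?Unit  ✓
                  ?Unit vs !Unit  ✓
                    Y vs Y  ✓
              [done]
                !Unit vs ?Unit  ✓
                  !Str vs ?Str  ✓
                    Y vs Y  ✓
              [err]
                ⊕{data,more} vs &{data,more}  ✓ labels match
                  [data]
                    ?Int vs !Int  ✓
                      Y vs Y  ✓
                  [more]
                    !Unit vs ?Unit  ✓
                      Y vs Y  ✓

YES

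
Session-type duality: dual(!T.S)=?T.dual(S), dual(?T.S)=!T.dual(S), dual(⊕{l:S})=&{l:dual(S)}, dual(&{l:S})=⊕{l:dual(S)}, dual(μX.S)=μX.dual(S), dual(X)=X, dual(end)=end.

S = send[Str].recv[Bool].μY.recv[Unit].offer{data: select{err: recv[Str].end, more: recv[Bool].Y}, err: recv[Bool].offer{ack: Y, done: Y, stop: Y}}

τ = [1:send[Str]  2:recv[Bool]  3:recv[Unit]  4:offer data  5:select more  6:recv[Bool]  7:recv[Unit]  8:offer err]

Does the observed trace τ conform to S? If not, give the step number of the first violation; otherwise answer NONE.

[1] send[Str]  ✓  cont: recv[Bool].μY.…
[2] recv[Bool]  ✓  cont: μY.…
[3] recv[Unit]  ✓  cont: offer{data: select{err: recv[Str].end, more: recv[Bool].μY.…}, err: recv[Bool].offer{ack: μY.…, done: μY.…, stop: μY.…}}
[4] offer data  ✓  cont: select{err: recv[Str].end, more: recv[Bool].μY.…}
[5] select more  ✓  cont: recv[Bool].μY.…
[6] recv[Bool]  ✓  cont: μY.…
[7] recv[Unit]  ✓  cont: offer{data: select{err: recv[Str].end, more: recv[Bool].μY.…}, err: recv[Bool].offer{ack: μY.…, done: μY.…, stop: μY.…}}
[8] offer err  ✓  cont: recv[Bool].offer{ack: μY.…, done: μY.…, stop: μY.…}
τ conforms to S (length 8)

NONE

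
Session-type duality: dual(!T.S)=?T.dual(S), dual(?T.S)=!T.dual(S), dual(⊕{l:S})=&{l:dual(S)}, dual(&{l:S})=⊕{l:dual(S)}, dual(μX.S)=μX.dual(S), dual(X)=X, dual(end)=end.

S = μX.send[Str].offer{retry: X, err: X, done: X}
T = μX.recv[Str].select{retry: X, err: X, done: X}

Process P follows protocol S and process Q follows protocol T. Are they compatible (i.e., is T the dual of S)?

μX vs μX  match (binder kept)
  send[Str] vs recv[Str]  match
    offer{retry,err,done} vs select{retry,err,done}  match same labels
      • retry:
        X vs X  match
      • err:
        X vs X  match
      • done:
        X vs X  match

YES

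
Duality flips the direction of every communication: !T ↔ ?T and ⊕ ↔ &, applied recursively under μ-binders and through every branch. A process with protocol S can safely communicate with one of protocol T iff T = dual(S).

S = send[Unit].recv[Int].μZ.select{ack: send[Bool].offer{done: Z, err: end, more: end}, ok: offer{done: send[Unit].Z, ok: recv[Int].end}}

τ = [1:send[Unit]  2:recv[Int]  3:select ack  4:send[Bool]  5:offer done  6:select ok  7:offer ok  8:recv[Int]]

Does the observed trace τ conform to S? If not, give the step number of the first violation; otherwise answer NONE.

NONE

[1] send[Unit]  ok  residual = recv[Int].μZ.…
[2] recv[Int]  ok  residual = μZ.…
[3] select ack  ok  residual = send[Bool].offer{done: μZ.…, err: end, more: end}
[4] send[Bool]  ok  residual = offer{done: μZ.…, err: end, more: end}
[5] offer done  ok  residual = μZ.…
[6] select ok  ok  residual = offer{done: send[Unit].μZ.…, ok: recv[Int].end}
[7] offer ok  ok  residual = recv[Int].end
[8] recv[Int]  ok  residual = end
all 8 steps conform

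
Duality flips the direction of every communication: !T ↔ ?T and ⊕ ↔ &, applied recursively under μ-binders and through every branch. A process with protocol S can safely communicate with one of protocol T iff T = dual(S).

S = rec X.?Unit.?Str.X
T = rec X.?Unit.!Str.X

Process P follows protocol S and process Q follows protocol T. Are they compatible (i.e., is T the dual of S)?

rec X | rec X  ✓ (μ self-dual)
  ?Unit | ?Unit  ✗ same direction on both sides — not dual

NO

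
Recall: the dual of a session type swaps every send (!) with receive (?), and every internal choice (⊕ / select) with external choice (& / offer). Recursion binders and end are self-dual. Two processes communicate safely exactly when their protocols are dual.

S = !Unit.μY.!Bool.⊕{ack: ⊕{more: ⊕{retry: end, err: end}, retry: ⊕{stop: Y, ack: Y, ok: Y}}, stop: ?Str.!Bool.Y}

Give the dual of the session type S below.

?Unit.μY.?Bool.&{ack: &{more: &{retry: end, err: end}, retry: &{stop: Y, ack: Y, ok: Y}}, stop: !Str.?Bool.Y}

!Unit → ?Unit
  μY → μY  (binder kept)
    !Bool → ?Bool
      ⊕{ack,stop} → &{ack,stop}  (select→offer)
        [ack]
          ⊕{more,retry} → &{more,retry}  (select→offer)
            [more]
              ⊕{retry,err} → &{retry,err}  (select→offer)
                [retry]
                  end ↦ end
                [err]
                  end ↦ end
            [retry]
              ⊕{stop,ack,ok} → &{stop,ack,ok}  (select→offer)
                [stop]
                  Y ↦ Y
                [ack]
                  Y ↦ Y
                [ok]
                  Y ↦ Y
        [stop]
          ?Str → !Str
            !Bool → ?Bool
              Y ↦ Y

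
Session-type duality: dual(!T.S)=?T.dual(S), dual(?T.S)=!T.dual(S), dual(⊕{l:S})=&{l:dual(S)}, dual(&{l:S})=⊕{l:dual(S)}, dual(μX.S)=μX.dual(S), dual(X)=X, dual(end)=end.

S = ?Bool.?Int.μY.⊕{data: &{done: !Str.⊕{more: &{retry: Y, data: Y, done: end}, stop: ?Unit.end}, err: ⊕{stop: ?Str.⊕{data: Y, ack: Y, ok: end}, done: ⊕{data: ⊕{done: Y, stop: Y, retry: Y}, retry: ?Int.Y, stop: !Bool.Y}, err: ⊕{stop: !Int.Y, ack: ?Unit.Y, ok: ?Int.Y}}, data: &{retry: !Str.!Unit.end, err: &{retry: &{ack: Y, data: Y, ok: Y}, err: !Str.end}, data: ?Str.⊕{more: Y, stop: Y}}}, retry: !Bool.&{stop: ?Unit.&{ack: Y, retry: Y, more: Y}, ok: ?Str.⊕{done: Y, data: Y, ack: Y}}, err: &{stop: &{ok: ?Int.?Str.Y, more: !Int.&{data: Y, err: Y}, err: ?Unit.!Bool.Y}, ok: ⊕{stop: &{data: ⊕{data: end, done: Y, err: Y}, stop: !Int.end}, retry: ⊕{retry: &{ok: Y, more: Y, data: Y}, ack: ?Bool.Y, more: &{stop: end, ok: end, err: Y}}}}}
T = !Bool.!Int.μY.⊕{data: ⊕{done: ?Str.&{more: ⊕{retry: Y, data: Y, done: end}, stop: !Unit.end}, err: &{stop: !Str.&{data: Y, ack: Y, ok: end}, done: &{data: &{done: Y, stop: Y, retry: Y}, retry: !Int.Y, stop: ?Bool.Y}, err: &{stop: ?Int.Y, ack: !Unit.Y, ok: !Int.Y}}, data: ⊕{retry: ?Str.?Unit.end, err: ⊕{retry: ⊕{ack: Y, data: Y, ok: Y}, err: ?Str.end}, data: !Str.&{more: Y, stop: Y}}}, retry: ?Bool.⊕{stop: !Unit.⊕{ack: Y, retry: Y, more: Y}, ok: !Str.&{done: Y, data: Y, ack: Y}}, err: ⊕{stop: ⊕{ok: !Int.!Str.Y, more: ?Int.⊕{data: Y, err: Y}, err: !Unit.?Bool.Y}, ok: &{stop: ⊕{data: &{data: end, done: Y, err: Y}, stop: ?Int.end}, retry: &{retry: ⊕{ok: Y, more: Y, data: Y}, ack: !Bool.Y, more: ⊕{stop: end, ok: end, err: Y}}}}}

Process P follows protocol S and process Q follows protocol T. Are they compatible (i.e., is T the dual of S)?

?Bool vs !Bool  ok
  ?Int vs !Int  ok
    μY vs μY  ok (μ self-dual)
      ⊕{data,retry,err} vs ⊕{data,retry,err}  ✗ choice polarity not flipped — not dual

NO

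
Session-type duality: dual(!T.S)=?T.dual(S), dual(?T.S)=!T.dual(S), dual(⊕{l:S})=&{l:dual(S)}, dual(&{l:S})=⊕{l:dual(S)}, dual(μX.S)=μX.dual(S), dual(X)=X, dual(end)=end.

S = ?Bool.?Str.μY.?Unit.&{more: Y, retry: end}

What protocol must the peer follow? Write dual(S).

!Bool.!Str.μY.!Unit.⊕{more: Y, retry: end}

?Bool = !Bool
  ?Str = !Str
    μY = μY  (binder kept)
      ?Unit = !Unit
        &{more,retry} = ⊕{more,retry}  (external→internal)
          [more]
            dual(Y) = Y
          [retry]
            dual(end) = end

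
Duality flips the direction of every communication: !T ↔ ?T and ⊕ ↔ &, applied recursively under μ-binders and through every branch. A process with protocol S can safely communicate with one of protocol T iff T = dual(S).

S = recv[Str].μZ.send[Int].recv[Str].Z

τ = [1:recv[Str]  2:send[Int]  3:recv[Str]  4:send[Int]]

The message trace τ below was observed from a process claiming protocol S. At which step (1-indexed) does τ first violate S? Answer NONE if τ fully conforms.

NONE

step 1: recv[Str]  match  state: μZ.…
step 2: send[Int]  match  state: recv[Str].μZ.…
step 3: recv[Str]  match  state: μZ.…
step 4: send[Int]  match  state: recv[Str].μZ.…
τ conforms to S (length 4)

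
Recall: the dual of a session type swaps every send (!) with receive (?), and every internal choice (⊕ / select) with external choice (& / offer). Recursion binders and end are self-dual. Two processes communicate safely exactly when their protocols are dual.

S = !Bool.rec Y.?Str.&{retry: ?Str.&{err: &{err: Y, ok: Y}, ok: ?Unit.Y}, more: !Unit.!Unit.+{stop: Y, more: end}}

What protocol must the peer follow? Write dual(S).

?Bool.rec Y.!Str.+{retry: !Str.+{err: +{err: Y, ok: Y}, ok: !Unit.Y}, more: ?Unit.?Unit.&{stop: Y, more: end}}

!Bool ↦ ?Bool
  rec Y ↦ rec Y  (binder kept)
    ?Str ↦ !Str
      &{retry,more} ↦ +{retry,more}  (&→⊕)
        • retry:
          ?Str ↦ !Str
            &{err,ok} ↦ +{err,ok}  (&→⊕)
              • err:
                &{err,ok} ↦ +{err,ok}  (&→⊕)
                  • err:
                    dual(Y) = Y
                  • ok:
                    dual(Y) = Y
              • ok:
                ?Unit ↦ !Unit
                  dual(Y) = Y
        • more:
          !Unit ↦ ?Unit
            !Unit ↦ ?Unit
              +{stop,more} ↦ &{stop,more}  (select→offer)
                • stop:
                  dual(Y) = Y
                • more:
                  dual(end) = end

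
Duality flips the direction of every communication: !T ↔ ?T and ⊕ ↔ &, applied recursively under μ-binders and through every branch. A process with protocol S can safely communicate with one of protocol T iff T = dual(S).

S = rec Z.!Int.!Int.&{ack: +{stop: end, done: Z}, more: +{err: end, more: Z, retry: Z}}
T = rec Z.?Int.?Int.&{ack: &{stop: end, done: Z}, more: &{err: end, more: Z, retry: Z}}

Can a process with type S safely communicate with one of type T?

NO

rec Z ‖ rec Z  ✓ (μ self-dual)
  !Int ‖ ?Int  ✓
    !Int ‖ ?Int  ✓
      &{ack,more} ‖ &{ack,more}  ✗ choice polarity not flipped — not dual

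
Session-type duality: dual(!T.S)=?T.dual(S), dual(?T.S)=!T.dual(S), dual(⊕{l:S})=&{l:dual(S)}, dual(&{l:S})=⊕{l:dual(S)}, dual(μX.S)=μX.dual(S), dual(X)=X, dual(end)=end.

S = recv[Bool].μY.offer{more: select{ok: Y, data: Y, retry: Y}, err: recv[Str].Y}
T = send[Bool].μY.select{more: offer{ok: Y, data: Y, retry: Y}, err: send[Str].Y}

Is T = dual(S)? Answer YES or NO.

YES

recv[Bool] vs send[Bool]  ✓
  μY vs μY  ✓ (rec unchanged)
    offer{more,err} vs select{more,err}  ✓ same labels
      case more:
        select{ok,data,retry} vs offer{ok,data,retry}  ✓ same labels
          case ok:
            Y vs Y  ✓
          case data:
            Y vs Y  ✓
          case retry:
            Y vs Y  ✓
      case err:
        recv[Str] vs send[Str]  ✓
          Y vs Y  ✓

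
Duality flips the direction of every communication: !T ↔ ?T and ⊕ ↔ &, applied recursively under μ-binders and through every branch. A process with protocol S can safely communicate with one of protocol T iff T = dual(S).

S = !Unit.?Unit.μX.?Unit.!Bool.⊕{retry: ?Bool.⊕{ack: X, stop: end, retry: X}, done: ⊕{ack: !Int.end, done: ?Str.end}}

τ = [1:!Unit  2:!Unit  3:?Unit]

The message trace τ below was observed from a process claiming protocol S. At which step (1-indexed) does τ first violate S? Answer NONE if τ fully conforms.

step 1: !Unit  ✓  state: ?Unit.μX.…
step 2: got !Unit, protocol expects ?Unit  ✗

2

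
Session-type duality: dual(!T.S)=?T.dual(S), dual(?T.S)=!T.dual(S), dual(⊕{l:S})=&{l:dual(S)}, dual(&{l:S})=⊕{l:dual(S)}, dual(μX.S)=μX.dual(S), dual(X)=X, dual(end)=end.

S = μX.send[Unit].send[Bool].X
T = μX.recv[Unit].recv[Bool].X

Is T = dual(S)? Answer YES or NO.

μX | μX  match (rec unchanged)
  send[Unit] | recv[Unit]  match
    send[Bool] | recv[Bool]  match
      X | X  match

YES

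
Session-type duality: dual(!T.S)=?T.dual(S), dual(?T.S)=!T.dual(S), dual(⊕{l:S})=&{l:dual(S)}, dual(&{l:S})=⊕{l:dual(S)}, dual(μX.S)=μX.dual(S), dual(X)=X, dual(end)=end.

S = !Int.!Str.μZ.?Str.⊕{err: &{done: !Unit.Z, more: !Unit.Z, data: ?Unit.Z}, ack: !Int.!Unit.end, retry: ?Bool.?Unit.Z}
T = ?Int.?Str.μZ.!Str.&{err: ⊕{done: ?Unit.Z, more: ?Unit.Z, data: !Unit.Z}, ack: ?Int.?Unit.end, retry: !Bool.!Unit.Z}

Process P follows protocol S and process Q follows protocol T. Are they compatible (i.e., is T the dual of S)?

YES

!Int vs ?Int  ✓
  !Str vs ?Str  ✓
    μZ vs μZ  ✓ (μ self-dual)
      ?Str vs !Str  ✓
        ⊕{err,ack,retry} vs &{err,ack,retry}  ✓ label sets agree
          • err:
            &{done,more,data} vs ⊕{done,more,data}  ✓ label sets agree
              • done:
                !Unit vs ?Unit  ✓
                  Z vs Z  ✓
              • more:
                !Unit vs ?Unit  ✓
                  Z vs Z  ✓
              • data:
                ?Unit vs !Unit  ✓
                  Z vs Z  ✓
          • ack:
            !Int vs ?Int  ✓
              !Unit vs ?Unit  ✓
                end vs end  ✓
          • retry:
            ?Bool vs !Bool  ✓
              ?Unit vs !Unit  ✓
                Z vs Z  ✓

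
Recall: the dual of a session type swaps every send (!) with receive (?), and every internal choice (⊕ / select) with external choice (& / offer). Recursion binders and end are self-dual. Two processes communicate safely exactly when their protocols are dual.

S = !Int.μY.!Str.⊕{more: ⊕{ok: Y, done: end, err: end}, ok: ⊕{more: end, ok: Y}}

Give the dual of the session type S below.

!Int ↦ ?Int
  μY ↦ μY  (rec unchanged)
    !Str ↦ ?Str
      ⊕{more,ok} ↦ &{more,ok}  (⊕→&)
        [more]
          ⊕{ok,done,err} ↦ &{ok,done,err}  (⊕→&)
            [ok]
              Y self-dual
            [done]
              end self-dual
            [err]
              end self-dual
        [ok]
          ⊕{more,ok} ↦ &{more,ok}  (⊕→&)
            [more]
              end self-dual
            [ok]
              Y self-dual

?Int.μY.?Str.&{more: &{ok: Y, done: end, err: end}, ok: &{more: end, ok: Y}}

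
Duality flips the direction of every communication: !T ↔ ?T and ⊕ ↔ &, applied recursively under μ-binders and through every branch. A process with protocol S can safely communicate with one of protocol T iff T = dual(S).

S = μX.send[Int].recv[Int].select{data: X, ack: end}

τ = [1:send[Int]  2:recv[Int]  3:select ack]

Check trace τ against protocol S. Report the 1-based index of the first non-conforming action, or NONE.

NONE

step 1: send[Int]  ✓  now at recv[Int].select{data: μX.…, ack: end}
step 2: recv[Int]  ✓  now at select{data: μX.…, ack: end}
step 3: select ack  ✓  now at end
trace exhausted — no violation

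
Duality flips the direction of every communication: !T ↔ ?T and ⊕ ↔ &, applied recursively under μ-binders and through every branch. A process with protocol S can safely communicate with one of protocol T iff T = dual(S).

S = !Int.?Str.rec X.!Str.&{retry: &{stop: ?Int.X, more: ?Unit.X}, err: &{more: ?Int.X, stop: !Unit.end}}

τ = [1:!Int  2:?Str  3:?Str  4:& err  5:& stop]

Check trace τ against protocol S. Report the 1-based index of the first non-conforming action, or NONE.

3

step 1: !Int  match  now at ?Str.rec X.…
step 2: ?Str  match  now at rec X.…
step 3: got ?Str, protocol expects !Str  ✗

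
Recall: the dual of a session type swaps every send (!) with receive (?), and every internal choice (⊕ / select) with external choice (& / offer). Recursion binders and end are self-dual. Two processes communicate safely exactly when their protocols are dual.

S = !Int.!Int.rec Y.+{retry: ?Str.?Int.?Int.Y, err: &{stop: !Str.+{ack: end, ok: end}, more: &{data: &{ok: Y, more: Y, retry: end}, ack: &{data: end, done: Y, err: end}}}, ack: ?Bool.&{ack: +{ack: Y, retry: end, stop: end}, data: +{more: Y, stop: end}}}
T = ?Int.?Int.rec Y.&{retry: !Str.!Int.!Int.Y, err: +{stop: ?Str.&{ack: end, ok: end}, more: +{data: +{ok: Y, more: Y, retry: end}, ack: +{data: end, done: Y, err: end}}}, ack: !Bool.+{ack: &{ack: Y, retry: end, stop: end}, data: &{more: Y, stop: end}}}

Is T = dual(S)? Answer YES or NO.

YES

!Int | ?Int  match
  !Int | ?Int  match
    rec Y | rec Y  match (binder kept)
      +{retry,err,ack} | &{retry,err,ack}  match labels match
        case retry:
          ?Str | !Str  match
            ?Int | !Int  match
              ?Int | !Int  match
                Y | Y  match
        case err:
          &{stop,more} | +{stop,more}  match labels match
            case stop:
              !Str | ?Str  match
                +{ack,ok} | &{ack,ok}  match labels match
                  case ack:
                    end | end  match
                  case ok:
                    end | end  match
            case more:
              &{data,ack} | +{data,ack}  match labels match
                case data:
                  &{ok,more,retry} | +{ok,more,retry}  match labels match
                    case ok:
                      Y | Y  match
                    case more:
                      Y | Y  match
                    case retry:
                      end | end  match
                case ack:
                  &{data,done,err} | +{data,done,err}  match labels match
                    case data:
                      end | end  match
                    case done:
                      Y | Y  match
                    case err:
                      end | end  match
        case ack:
          ?Bool | !Bool  match
            &{ack,data} | +{ack,data}  match labels match
              case ack:
                +{ack,retry,stop} | &{ack,retry,stop}  match labels match
                  case ack:
                    Y | Y  match
                  case retry:
                    end | end  match
                  case stop:
                    end | end  match
              case data:
                +{more,stop} | &{more,stop}  match labels match
                  case more:
                    Y | Y  match
                  case stop:
                    end | end  match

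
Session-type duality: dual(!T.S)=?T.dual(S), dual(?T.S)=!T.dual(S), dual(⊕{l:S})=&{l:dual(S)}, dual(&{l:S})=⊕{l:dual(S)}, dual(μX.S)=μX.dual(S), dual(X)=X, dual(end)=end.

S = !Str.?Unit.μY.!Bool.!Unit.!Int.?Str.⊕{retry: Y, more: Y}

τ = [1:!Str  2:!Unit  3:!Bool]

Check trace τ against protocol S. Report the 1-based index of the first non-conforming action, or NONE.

2

[1] !Str  match  now at ?Unit.μY.…
[2] got !Unit, protocol expects ?Unit  ✗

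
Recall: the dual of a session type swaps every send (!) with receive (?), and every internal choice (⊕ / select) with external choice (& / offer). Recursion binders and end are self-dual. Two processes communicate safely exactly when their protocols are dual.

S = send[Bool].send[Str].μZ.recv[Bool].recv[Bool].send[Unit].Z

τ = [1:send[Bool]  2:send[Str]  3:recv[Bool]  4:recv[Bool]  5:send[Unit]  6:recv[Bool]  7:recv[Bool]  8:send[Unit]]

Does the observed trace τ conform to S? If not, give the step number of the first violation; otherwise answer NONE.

NONE

@1 send[Bool]  match  now at send[Str].μZ.…
@2 send[Str]  match  now at μZ.…
@3 recv[Bool]  match  now at recv[Bool].send[Unit].μZ.…
@4 recv[Bool]  match  now at send[Unit].μZ.…
@5 send[Unit]  match  now at μZ.…
@6 recv[Bool]  match  now at recv[Bool].send[Unit].μZ.…
@7 recv[Bool]  match  now at send[Unit].μZ.…
@8 send[Unit]  match  now at μZ.…
trace exhausted — no violation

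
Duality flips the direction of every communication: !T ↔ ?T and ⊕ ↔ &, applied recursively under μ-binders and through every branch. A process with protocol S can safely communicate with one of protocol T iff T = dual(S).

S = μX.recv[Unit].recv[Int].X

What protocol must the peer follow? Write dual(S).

μX.send[Unit].send[Int].X

μX ↦ μX  (binder kept)
  recv[Unit] ↦ send[Unit]
    recv[Int] ↦ send[Int]
      dual(X) = X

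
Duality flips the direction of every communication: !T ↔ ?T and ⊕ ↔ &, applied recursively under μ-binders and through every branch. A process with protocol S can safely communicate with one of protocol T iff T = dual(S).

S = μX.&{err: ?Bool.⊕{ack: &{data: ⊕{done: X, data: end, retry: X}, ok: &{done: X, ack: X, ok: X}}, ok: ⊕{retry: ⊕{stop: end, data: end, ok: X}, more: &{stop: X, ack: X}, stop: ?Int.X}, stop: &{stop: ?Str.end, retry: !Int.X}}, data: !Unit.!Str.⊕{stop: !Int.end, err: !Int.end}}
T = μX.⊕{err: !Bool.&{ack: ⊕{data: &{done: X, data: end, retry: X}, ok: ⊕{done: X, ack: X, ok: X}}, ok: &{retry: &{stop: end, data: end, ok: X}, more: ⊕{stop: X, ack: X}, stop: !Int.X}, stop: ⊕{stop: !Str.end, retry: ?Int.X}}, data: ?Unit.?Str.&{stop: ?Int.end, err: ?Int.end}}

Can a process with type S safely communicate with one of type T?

μX vs μX  ✓ (μ self-dual)
  &{err,data} vs ⊕{err,data}  ✓ labels match
    • err:
      ?Bool vs !Bool  ✓
        ⊕{ack,ok,stop} vs &{ack,ok,stop}  ✓ labels match
          • ack:
            &{data,ok} vs ⊕{data,ok}  ✓ labels match
              • data:
                ⊕{done,data,retry} vs &{done,data,retry}  ✓ labels match
                  • done:
                    X vs X  ✓
                  • data:
                    end vs end  ✓
                  • retry:
                    X vs X  ✓
              • ok:
                &{done,ack,ok} vs ⊕{done,ack,ok}  ✓ labels match
                  • done:
                    X vs X  ✓
                  • ack:
                    X vs X  ✓
                  • ok:
                    X vs X  ✓
          • ok:
            ⊕{retry,more,stop} vs &{retry,more,stop}  ✓ labels match
              • retry:
                ⊕{stop,data,ok} vs &{stop,data,ok}  ✓ labels match
                  • stop:
                    end vs end  ✓
                  • data:
                    end vs end  ✓
                  • ok:
                    X vs X  ✓
              • more:
                &{stop,ack} vs ⊕{stop,ack}  ✓ labels match
                  • stop:
                    X vs X  ✓
                  • ack:
                    X vs X  ✓
              • stop:
                ?Int vs !Int  ✓
                  X vs X  ✓
          • stop:
            &{stop,retry} vs ⊕{stop,retry}  ✓ labels match
              • stop:
                ?Str vs !Str  ✓
                  end vs end  ✓
              • retry:
                !Int vs ?Int  ✓
                  X vs X  ✓
    • data:
      !Unit vs ?Unit  ✓
        !Str vs ?Str  ✓
          ⊕{stop,err} vs &{stop,err}  ✓ labels match
            • stop:
              !Int vs ?Int  ✓
                end vs end  ✓
            • err:
              !Int vs ?Int  ✓
                end vs end  ✓

YES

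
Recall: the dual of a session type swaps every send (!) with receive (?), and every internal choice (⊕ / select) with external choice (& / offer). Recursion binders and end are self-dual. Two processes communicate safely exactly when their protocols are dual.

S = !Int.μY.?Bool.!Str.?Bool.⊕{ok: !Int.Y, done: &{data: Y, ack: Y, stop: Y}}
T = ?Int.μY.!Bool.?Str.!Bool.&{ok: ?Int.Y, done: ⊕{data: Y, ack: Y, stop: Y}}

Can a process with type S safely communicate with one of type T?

!Int ‖ ?Int  match
  μY ‖ μY  match (rec unchanged)
    ?Bool ‖ !Bool  match
      !Str ‖ ?Str  match
        ?Bool ‖ !Bool  match
          ⊕{ok,done} ‖ &{ok,done}  match label sets agree
            [ok]
              !Int ‖ ?Int  match
                Y ‖ Y  match
            [done]
              &{data,ack,stop} ‖ ⊕{data,ack,stop}  match label sets agree
                [data]
                  Y ‖ Y  match
                [ack]
                  Y ‖ Y  match
                [stop]
                  Y ‖ Y  match

YES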